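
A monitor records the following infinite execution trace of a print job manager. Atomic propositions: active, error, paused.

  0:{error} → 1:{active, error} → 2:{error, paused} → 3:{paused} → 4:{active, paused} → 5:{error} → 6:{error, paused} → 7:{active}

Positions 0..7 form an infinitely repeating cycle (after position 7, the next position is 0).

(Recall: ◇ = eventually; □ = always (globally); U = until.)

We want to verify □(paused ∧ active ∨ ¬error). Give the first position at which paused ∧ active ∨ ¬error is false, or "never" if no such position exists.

At position 0 the labels are {error}, so paused ∧ active ∨ ¬error is false there. This is the first violation.

0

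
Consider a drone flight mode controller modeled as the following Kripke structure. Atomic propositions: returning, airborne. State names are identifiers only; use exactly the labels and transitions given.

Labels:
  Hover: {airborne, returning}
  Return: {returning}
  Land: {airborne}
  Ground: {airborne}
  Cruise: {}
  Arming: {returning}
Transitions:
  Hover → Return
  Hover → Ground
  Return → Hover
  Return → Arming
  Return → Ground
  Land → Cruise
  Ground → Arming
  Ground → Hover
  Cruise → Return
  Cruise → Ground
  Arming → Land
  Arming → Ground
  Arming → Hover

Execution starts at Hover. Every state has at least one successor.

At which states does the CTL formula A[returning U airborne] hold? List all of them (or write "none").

States satisfying returning: {Hover, Return, Arming}.
States satisfying airborne: {Hover, Land, Ground}.
States satisfying A[returning U airborne]: {Hover, Return, Land, Ground, Arming}.

{Hover, Return, Land, Ground, Arming}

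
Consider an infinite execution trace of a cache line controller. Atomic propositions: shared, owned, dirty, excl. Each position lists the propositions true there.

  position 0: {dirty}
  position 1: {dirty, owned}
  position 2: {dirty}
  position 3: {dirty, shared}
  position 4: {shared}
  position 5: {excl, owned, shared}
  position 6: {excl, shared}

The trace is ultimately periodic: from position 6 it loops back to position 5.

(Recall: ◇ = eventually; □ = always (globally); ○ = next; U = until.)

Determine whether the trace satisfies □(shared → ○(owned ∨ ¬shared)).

Does not hold

shared → ○(owned ∨ ¬shared) must hold at every position from 0 onward. It fails at position 3, so □(shared → ○(owned ∨ ¬shared)) is false.
Positions where shared holds: 3, 4, 5, 6.
Check ○(owned ∨ ¬shared) at each: 3→fails, 4→ok, 5→fails, 6→ok.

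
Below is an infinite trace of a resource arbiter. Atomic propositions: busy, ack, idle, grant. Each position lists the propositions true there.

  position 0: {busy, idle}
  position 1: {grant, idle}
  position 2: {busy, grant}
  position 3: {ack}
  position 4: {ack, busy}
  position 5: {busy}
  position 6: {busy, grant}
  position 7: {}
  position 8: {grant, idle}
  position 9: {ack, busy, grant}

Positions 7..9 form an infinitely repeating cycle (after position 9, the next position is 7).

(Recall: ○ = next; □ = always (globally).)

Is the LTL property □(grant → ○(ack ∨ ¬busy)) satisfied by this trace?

grant → ○(ack ∨ ¬busy) must hold at every position from 0 onward. It fails at position 1, so □(grant → ○(ack ∨ ¬busy)) is false.
Positions where grant holds: 1, 2, 6, 8, 9.
Check ○(ack ∨ ¬busy) at each: 1→fails, 2→ok, 6→ok, 8→ok, 9→ok.

No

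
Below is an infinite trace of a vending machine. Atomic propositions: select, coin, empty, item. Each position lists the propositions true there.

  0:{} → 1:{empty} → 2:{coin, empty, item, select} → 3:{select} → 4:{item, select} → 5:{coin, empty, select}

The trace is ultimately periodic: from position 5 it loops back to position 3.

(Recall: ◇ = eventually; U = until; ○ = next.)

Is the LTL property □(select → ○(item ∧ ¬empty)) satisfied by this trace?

select → ○(item ∧ ¬empty) must hold at every position from 0 onward. It fails at position 2, so □(select → ○(item ∧ ¬empty)) is false.
Positions where select holds: 2, 3, 4, 5.
Check ○(item ∧ ¬empty) at each: 2→fails, 3→ok, 4→fails, 5→fails.

Does not hold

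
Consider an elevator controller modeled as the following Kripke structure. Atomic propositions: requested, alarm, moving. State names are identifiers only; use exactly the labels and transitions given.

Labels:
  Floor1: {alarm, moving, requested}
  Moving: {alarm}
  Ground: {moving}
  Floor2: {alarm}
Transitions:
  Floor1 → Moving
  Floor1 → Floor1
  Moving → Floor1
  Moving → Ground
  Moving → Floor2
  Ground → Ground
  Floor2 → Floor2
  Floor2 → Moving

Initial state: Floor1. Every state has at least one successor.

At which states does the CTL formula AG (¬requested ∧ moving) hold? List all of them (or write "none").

{Ground}

States satisfying ¬requested ∧ moving: {Ground}.
States satisfying AG (¬requested ∧ moving): {Ground}.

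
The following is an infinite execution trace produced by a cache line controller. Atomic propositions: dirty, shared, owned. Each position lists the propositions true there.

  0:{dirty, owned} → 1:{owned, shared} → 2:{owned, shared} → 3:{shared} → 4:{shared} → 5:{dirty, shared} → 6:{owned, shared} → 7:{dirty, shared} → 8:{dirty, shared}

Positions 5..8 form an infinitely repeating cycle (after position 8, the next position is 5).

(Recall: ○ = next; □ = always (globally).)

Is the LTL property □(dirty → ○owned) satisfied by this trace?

dirty → ○owned must hold at every position from 0 onward. It fails at position 7, so □(dirty → ○owned) is false.
Positions where dirty holds: 0, 5, 7, 8.
Check ○owned at each: 0→ok, 5→ok, 7→fails, 8→fails.

Violated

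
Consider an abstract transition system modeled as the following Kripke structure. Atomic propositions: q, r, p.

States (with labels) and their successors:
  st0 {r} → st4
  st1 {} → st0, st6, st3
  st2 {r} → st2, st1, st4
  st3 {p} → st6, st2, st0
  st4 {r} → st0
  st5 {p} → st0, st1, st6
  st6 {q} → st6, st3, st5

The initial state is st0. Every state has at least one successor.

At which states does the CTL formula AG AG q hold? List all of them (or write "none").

States satisfying AG q: ∅.
States satisfying AG AG q: ∅.

none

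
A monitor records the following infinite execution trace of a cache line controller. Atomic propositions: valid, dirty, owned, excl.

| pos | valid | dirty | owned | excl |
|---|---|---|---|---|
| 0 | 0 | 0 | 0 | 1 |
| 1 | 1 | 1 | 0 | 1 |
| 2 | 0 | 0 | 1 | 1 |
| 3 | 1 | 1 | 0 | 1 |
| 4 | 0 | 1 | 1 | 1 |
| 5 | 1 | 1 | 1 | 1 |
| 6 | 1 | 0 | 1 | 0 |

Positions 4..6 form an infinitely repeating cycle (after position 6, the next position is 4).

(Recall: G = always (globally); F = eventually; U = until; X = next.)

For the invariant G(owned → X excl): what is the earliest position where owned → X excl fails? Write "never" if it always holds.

Check owned → X excl at each position in order: 0 ✓, 1 ✓, 2 ✓, 3 ✓, 4 ✓.
At position 5 the labels are {dirty, excl, owned, valid} and the next position 6 has {owned, valid}, so owned → X excl is false there. This is the first violation.

5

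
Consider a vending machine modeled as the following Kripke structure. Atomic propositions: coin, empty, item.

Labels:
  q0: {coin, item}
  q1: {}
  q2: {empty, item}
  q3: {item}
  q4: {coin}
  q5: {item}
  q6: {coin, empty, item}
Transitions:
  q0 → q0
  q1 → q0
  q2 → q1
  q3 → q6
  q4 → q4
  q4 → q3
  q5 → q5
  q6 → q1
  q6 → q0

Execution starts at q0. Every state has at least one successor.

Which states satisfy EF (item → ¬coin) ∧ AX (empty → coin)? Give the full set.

{q1, q2, q3, q4, q5, q6}

States satisfying item → ¬coin: {q1, q2, q3, q4, q5}.
States satisfying EF (item → ¬coin): {q1, q2, q3, q4, q5, q6}.
States satisfying empty → coin: {q0, q1, q3, q4, q5, q6}.
States satisfying AX (empty → coin): {q0, q1, q2, q3, q4, q5, q6}.
States satisfying EF (item → ¬coin) ∧ AX (empty → coin): {q1, q2, q3, q4, q5, q6}.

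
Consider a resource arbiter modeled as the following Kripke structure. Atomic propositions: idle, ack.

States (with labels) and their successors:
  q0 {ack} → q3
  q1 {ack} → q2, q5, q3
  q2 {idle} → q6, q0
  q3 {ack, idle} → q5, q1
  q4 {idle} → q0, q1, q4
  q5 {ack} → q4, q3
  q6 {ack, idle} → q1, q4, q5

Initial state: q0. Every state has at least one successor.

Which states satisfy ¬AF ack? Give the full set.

{q4}

States satisfying ack: {q0, q1, q3, q5, q6}.
States satisfying AF ack: {q0, q1, q2, q3, q5, q6}.
States satisfying ¬AF ack: {q4}.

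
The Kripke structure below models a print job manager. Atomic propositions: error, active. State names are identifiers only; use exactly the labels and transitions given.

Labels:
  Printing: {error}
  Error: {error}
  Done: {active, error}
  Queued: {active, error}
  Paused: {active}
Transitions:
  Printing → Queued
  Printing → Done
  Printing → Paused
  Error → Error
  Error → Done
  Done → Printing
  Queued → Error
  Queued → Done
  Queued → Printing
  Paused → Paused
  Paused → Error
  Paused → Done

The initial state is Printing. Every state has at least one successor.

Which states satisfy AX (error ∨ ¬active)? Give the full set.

{Error, Done, Queued}

States satisfying error ∨ ¬active: {Printing, Error, Done, Queued}.
States satisfying AX (error ∨ ¬active): {Error, Done, Queued}.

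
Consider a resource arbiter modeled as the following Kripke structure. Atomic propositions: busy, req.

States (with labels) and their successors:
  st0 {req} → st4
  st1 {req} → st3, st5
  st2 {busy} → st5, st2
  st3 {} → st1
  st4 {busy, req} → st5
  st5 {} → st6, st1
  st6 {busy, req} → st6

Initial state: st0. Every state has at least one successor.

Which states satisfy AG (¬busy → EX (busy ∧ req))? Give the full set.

States satisfying ¬busy → EX (busy ∧ req): {st0, st2, st4, st5, st6}.
States satisfying AG (¬busy → EX (busy ∧ req)): {st6}.

{st6}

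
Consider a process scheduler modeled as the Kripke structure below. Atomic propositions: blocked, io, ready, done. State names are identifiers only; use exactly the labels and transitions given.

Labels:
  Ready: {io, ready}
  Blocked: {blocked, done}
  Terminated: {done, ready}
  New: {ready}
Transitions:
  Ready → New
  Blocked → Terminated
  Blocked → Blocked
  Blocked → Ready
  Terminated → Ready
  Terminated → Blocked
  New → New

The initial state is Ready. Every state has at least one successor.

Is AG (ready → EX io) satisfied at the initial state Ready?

States satisfying ready → EX io: {Blocked, Terminated}.
States satisfying AG (ready → EX io): ∅.
New is reachable from Ready and violates ready → EX io, so AG fails at Ready.
Ready ∉ Sat(AG (ready → EX io)).

Violated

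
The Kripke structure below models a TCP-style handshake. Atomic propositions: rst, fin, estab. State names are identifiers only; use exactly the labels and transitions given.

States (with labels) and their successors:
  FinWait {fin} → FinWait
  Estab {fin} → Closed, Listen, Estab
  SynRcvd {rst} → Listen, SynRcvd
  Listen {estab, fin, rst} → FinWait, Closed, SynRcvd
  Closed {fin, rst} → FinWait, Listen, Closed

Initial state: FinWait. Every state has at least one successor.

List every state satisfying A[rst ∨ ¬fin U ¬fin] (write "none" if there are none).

States satisfying rst ∨ ¬fin: {SynRcvd, Listen, Closed}.
States satisfying ¬fin: {SynRcvd}.
States satisfying A[rst ∨ ¬fin U ¬fin]: {SynRcvd}.

{SynRcvd}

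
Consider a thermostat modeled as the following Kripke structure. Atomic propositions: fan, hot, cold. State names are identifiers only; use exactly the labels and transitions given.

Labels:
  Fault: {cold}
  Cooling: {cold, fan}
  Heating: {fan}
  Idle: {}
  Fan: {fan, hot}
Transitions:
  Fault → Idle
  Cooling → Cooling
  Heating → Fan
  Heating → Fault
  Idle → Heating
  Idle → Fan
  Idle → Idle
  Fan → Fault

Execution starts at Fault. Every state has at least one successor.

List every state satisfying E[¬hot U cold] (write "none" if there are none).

{Fault, Cooling, Heating, Idle}

States satisfying ¬hot: {Fault, Cooling, Heating, Idle}.
States satisfying cold: {Fault, Cooling}.
States satisfying E[¬hot U cold]: {Fault, Cooling, Heating, Idle}.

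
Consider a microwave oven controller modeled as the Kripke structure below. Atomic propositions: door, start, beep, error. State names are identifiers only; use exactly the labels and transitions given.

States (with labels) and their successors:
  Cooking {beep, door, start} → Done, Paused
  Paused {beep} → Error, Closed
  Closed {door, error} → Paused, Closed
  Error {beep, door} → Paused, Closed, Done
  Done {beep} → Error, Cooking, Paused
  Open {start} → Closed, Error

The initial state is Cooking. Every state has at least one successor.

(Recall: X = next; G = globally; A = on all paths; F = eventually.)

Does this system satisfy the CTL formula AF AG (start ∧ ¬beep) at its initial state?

States satisfying AG (start ∧ ¬beep): ∅.
States satisfying AF AG (start ∧ ¬beep): ∅.
There is a path from Cooking along which AG (start ∧ ¬beep) never holds.
Cooking ∉ Sat(AF AG (start ∧ ¬beep)).

Does not hold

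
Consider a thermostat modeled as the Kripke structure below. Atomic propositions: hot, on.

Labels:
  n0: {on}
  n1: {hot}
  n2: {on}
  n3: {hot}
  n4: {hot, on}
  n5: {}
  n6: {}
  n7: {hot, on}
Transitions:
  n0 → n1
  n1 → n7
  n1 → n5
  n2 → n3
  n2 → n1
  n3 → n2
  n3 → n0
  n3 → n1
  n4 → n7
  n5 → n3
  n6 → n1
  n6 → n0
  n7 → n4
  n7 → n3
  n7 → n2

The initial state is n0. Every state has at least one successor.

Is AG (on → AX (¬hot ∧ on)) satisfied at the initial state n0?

No

States satisfying on → AX (¬hot ∧ on): {n1, n3, n5, n6}.
States satisfying AG (on → AX (¬hot ∧ on)): ∅.
n0 is reachable from n0 and violates on → AX (¬hot ∧ on), so AG fails at n0.
n0 ∉ Sat(AG (on → AX (¬hot ∧ on))).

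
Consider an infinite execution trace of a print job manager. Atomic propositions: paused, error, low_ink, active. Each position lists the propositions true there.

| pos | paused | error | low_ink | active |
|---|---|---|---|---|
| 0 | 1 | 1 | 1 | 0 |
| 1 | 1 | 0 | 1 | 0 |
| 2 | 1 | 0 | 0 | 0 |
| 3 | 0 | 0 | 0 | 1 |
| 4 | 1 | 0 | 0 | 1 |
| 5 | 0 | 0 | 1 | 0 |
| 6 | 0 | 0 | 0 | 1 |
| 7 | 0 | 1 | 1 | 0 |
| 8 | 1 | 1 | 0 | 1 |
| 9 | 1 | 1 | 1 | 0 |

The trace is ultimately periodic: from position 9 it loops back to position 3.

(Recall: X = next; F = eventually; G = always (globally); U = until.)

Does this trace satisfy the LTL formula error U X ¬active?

Walking from position 0: X ¬active first holds at position 0, and error holds at every earlier position along the way, so error U X ¬active holds.

Holds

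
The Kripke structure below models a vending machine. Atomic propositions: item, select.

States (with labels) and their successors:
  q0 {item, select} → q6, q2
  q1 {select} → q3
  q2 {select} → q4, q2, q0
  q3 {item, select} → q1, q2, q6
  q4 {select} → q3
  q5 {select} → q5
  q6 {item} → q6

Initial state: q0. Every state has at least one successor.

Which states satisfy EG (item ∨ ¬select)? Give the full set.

{q0, q3, q6}

States satisfying item ∨ ¬select: {q0, q3, q6}.
States satisfying EG (item ∨ ¬select): {q0, q3, q6}.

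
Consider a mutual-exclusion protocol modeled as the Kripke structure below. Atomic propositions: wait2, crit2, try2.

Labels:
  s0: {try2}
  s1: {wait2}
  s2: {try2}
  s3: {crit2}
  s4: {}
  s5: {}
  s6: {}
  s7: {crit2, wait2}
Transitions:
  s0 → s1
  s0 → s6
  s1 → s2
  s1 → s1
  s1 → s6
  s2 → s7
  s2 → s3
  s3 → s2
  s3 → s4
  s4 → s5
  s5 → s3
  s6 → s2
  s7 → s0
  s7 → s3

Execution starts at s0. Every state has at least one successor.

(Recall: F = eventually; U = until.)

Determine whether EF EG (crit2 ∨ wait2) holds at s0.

Yes

States satisfying EG (crit2 ∨ wait2): {s1}.
States satisfying EF EG (crit2 ∨ wait2): {s0, s1, s2, s3, s4, s5, s6, s7}.
Some path from s0 reaches a state where EG (crit2 ∨ wait2) holds.
s0 ∈ Sat(EF EG (crit2 ∨ wait2)).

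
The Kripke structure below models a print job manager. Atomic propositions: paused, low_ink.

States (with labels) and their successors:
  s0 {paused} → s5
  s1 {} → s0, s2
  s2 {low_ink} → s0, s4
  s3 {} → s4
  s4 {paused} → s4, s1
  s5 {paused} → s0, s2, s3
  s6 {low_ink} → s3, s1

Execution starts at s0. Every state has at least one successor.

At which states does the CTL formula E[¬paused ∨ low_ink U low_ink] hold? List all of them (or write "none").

{s1, s2, s6}

States satisfying ¬paused ∨ low_ink: {s1, s2, s3, s6}.
States satisfying low_ink: {s2, s6}.
States satisfying E[¬paused ∨ low_ink U low_ink]: {s1, s2, s6}.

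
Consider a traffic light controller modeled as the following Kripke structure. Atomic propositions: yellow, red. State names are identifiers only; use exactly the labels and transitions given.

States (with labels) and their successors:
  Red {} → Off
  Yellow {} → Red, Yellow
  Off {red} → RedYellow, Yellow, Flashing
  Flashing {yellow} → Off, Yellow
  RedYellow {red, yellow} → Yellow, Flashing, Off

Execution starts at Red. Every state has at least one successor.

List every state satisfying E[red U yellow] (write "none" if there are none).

States satisfying red: {Off, RedYellow}.
States satisfying yellow: {Flashing, RedYellow}.
States satisfying E[red U yellow]: {Off, Flashing, RedYellow}.

{Off, Flashing, RedYellow}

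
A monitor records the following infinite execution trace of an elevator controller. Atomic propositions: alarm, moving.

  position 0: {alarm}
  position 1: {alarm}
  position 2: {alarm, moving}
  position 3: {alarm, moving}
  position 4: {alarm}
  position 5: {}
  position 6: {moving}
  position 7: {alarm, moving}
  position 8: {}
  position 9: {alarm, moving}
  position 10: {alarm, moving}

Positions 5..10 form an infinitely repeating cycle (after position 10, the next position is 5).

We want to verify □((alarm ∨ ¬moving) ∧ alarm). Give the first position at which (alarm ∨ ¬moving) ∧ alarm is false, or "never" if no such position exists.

5

Check (alarm ∨ ¬moving) ∧ alarm at each position in order: 0 ✓, 1 ✓, 2 ✓, 3 ✓, 4 ✓.
At position 5 the labels are {}, so (alarm ∨ ¬moving) ∧ alarm is false there. This is the first violation.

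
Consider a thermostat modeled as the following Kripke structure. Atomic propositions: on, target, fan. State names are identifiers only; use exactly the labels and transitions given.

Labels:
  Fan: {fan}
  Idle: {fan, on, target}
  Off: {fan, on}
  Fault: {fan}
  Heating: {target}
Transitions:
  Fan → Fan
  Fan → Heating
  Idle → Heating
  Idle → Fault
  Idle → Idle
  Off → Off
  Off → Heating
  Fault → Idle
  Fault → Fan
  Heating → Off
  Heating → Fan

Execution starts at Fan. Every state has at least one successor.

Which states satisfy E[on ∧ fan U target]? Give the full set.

States satisfying on ∧ fan: {Idle, Off}.
States satisfying target: {Idle, Heating}.
States satisfying E[on ∧ fan U target]: {Idle, Off, Heating}.

{Idle, Off, Heating}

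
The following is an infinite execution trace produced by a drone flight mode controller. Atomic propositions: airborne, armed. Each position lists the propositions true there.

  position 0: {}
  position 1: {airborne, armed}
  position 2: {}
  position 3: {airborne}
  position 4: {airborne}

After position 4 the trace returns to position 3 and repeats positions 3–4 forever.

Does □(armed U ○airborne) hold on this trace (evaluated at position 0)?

armed U ○airborne holds at every position 0..4, and those are all positions ever visited, so □(armed U ○airborne) holds.

Yes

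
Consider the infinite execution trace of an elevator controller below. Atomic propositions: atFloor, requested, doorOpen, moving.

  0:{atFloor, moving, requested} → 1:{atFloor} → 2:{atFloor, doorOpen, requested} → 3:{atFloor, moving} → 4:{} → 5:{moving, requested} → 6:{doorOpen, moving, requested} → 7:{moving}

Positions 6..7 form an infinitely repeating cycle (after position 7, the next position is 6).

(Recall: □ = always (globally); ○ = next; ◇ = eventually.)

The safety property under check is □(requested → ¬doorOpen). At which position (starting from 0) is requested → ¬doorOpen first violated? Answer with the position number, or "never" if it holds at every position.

2

Check requested → ¬doorOpen at each position in order: 0 ✓, 1 ✓.
At position 2 the labels are {atFloor, doorOpen, requested}, so requested → ¬doorOpen is false there. This is the first violation.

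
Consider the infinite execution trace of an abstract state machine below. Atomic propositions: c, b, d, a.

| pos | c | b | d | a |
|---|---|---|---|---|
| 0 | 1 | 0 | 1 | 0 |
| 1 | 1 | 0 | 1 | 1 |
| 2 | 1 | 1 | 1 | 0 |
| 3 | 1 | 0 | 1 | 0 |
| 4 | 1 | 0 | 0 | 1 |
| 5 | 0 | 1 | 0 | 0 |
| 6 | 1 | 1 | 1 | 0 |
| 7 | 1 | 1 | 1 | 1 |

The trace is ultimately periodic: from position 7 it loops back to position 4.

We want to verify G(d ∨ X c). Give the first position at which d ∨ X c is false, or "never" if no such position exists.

4

Check d ∨ X c at each position in order: 0 ✓, 1 ✓, 2 ✓, 3 ✓.
At position 4 the labels are {a, c} and the next position 5 has {b}, so d ∨ X c is false there. This is the first violation.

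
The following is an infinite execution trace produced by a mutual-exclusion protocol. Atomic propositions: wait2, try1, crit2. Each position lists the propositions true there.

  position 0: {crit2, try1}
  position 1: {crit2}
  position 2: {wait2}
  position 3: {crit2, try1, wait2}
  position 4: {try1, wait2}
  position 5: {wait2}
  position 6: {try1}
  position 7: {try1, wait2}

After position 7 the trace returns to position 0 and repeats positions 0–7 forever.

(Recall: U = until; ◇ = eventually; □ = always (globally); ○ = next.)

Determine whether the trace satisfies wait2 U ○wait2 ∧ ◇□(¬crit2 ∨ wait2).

Violated

Walking from position 0: at position 0, ○wait2 has not yet held and wait2 fails, so wait2 U ○wait2 is false.
□(¬crit2 ∨ wait2) is false at every position 0..7, so it never becomes true and ◇□(¬crit2 ∨ wait2) fails.
At position 0: wait2 U ○wait2 is false; ◇□(¬crit2 ∨ wait2) is false; so wait2 U ○wait2 ∧ ◇□(¬crit2 ∨ wait2) is false.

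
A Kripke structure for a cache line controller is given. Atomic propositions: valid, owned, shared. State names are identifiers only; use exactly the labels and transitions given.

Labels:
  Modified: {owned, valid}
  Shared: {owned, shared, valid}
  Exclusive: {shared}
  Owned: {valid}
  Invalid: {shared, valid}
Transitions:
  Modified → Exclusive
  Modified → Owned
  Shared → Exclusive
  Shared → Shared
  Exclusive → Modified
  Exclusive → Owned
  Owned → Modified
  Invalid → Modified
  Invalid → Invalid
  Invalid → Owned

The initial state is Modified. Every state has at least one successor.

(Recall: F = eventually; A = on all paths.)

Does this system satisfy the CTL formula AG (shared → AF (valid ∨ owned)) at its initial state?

Holds

States satisfying shared → AF (valid ∨ owned): {Modified, Shared, Exclusive, Owned, Invalid}.
States satisfying AG (shared → AF (valid ∨ owned)): {Modified, Shared, Exclusive, Owned, Invalid}.
Every state reachable from Modified satisfies shared → AF (valid ∨ owned).
Modified ∈ Sat(AG (shared → AF (valid ∨ owned))).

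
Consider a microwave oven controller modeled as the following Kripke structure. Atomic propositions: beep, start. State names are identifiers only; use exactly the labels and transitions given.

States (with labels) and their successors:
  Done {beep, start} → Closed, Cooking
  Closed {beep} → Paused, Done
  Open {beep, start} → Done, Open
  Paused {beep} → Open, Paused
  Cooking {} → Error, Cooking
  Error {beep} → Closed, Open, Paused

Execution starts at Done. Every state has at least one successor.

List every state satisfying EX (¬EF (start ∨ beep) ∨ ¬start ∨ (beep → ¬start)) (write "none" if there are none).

{Done, Closed, Paused, Cooking, Error}

States satisfying ¬EF (start ∨ beep) ∨ ¬start ∨ (beep → ¬start): {Closed, Paused, Cooking, Error}.
States satisfying EX (¬EF (start ∨ beep) ∨ ¬start ∨ (beep → ¬start)): {Done, Closed, Paused, Cooking, Error}.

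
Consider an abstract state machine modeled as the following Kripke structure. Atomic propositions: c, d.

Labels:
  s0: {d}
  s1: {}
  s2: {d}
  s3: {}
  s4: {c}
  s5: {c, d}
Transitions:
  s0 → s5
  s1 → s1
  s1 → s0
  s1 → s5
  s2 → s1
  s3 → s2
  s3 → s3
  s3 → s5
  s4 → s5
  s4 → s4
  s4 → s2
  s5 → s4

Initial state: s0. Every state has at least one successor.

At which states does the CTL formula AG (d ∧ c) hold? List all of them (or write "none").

none

States satisfying d ∧ c: {s5}.
States satisfying AG (d ∧ c): ∅.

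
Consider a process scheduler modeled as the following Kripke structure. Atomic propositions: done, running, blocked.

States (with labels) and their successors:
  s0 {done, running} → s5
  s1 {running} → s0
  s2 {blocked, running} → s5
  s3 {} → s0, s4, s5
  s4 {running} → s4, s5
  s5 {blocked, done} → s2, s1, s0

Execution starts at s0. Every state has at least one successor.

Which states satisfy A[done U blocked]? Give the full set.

States satisfying done: {s0, s5}.
States satisfying blocked: {s2, s5}.
States satisfying A[done U blocked]: {s0, s2, s5}.

{s0, s2, s5}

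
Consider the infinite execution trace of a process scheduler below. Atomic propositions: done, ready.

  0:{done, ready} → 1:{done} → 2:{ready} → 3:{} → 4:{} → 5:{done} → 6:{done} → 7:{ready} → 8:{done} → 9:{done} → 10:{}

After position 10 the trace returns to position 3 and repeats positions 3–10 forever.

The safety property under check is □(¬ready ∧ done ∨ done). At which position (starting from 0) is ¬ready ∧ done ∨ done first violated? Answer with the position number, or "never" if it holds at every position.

2

Check ¬ready ∧ done ∨ done at each position in order: 0 ✓, 1 ✓.
At position 2 the labels are {ready}, so ¬ready ∧ done ∨ done is false there. This is the first violation.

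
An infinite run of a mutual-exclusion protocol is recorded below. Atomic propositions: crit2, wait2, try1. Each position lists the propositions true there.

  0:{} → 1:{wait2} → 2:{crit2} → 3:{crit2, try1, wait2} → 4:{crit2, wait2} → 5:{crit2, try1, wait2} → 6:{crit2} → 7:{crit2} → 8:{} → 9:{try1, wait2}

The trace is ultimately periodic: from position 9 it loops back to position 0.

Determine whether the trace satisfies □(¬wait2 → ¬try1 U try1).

Satisfied

¬wait2 → ¬try1 U try1 holds at every position 0..9, and those are all positions ever visited, so □(¬wait2 → ¬try1 U try1) holds.
Positions where ¬wait2 holds: 0, 2, 6, 7, 8.
Check ¬try1 U try1 at each: 0→ok, 2→ok, 6→ok, 7→ok, 8→ok.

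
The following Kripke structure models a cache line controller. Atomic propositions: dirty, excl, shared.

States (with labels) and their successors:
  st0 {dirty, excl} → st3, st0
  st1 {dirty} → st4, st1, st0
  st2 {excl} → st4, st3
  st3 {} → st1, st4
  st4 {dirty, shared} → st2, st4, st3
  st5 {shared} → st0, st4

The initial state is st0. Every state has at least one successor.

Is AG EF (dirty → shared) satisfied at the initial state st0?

States satisfying EF (dirty → shared): {st0, st1, st2, st3, st4, st5}.
States satisfying AG EF (dirty → shared): {st0, st1, st2, st3, st4, st5}.
Every state reachable from st0 satisfies EF (dirty → shared).
st0 ∈ Sat(AG EF (dirty → shared)).

Holds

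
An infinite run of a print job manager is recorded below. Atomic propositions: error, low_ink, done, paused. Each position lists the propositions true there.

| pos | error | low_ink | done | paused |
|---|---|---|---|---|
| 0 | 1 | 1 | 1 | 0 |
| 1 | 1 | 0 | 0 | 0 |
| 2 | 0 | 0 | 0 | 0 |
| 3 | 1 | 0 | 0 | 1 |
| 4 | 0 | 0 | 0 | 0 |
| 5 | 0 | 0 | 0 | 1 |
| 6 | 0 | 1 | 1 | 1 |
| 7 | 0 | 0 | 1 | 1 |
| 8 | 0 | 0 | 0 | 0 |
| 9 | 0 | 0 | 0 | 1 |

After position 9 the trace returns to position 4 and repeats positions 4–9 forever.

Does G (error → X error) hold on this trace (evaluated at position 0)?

error → X error must hold at every position from 0 onward. It fails at position 1, so G (error → X error) is false.
Positions where error holds: 0, 1, 3.
Check X error at each: 0→ok, 1→fails, 3→fails.

No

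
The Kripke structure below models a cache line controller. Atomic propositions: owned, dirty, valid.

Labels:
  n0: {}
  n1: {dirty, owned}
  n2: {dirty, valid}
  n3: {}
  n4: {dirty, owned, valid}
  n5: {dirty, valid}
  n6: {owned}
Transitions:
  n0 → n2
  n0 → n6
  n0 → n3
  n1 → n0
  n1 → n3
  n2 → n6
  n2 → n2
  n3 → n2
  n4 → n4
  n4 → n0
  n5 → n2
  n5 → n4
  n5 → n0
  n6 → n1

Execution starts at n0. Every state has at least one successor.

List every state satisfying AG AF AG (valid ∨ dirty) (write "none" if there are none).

none

States satisfying AF AG (valid ∨ dirty): ∅.
States satisfying AG AF AG (valid ∨ dirty): ∅.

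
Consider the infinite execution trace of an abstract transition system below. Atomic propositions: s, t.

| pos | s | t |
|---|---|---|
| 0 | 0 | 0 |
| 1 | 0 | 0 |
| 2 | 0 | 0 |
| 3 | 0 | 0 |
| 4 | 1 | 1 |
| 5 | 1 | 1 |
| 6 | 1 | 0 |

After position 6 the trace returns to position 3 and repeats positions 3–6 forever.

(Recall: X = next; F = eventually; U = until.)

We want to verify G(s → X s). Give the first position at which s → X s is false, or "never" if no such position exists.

Check s → X s at each position in order: 0 ✓, 1 ✓, 2 ✓, 3 ✓, 4 ✓, 5 ✓.
At position 6 the labels are {s} and the next position 3 has {}, so s → X s is false there. This is the first violation.

6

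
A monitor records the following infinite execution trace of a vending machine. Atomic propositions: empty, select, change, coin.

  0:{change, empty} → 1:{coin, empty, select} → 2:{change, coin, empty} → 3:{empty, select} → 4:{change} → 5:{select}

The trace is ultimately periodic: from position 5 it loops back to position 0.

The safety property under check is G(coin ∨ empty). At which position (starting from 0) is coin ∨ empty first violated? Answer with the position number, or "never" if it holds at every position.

Check coin ∨ empty at each position in order: 0 ✓, 1 ✓, 2 ✓, 3 ✓.
At position 4 the labels are {change}, so coin ∨ empty is false there. This is the first violation.

4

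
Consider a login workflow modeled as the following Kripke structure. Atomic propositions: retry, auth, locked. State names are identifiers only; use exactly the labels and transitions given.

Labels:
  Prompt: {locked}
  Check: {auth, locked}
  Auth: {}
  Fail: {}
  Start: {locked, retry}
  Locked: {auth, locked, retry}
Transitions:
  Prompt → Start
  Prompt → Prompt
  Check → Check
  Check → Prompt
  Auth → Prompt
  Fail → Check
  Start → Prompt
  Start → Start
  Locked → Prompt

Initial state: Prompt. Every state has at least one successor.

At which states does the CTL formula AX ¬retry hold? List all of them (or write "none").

{Check, Auth, Fail, Locked}

States satisfying ¬retry: {Prompt, Check, Auth, Fail}.
States satisfying AX ¬retry: {Check, Auth, Fail, Locked}.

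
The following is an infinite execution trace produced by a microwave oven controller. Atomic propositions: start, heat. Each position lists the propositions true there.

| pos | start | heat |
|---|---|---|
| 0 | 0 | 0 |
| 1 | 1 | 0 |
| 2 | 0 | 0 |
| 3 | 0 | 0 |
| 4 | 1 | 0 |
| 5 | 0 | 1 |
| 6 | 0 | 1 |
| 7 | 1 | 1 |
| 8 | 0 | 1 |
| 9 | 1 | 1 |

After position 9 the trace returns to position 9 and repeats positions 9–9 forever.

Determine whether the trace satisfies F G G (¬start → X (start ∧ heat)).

G G (¬start → X (start ∧ heat)) holds at position 6, which is reachable from 0, so F G G (¬start → X (start ∧ heat)) holds.

Holds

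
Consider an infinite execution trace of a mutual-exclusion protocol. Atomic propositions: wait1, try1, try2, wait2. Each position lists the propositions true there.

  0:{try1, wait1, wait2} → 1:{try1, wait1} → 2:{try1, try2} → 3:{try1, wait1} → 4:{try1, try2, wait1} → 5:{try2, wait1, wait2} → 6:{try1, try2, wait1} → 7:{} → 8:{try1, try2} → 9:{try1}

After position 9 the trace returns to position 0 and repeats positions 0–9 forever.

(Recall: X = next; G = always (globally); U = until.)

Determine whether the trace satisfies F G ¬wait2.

G ¬wait2 is false at every position 0..9, so it never becomes true and F G ¬wait2 fails.

Does not hold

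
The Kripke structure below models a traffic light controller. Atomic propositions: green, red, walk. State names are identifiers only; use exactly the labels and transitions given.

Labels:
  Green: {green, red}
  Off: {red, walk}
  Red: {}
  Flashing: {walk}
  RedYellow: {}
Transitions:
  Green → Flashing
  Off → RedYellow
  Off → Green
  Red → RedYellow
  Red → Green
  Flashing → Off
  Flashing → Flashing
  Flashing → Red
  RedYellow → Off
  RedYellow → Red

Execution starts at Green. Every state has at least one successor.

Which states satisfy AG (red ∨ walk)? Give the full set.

States satisfying red ∨ walk: {Green, Off, Flashing}.
States satisfying AG (red ∨ walk): ∅.

none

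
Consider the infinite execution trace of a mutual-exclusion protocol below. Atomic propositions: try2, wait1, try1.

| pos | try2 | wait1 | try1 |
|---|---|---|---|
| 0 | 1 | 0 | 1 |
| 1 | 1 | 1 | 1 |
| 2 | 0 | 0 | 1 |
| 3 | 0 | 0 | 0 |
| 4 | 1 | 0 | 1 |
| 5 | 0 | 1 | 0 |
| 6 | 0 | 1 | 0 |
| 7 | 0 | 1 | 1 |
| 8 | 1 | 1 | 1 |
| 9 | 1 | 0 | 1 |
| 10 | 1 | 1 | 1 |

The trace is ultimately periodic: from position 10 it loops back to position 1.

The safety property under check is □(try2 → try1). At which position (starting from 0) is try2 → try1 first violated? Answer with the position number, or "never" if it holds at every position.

never

try2 → try1 holds at every position 0..10, and those are all the positions the trace ever visits, so the invariant □(try2 → try1) is never violated.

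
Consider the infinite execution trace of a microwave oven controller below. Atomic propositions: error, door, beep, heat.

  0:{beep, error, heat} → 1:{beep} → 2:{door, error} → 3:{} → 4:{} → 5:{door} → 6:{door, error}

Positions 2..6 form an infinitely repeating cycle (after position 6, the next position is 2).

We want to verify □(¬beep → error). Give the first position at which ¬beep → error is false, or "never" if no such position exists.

3

Check ¬beep → error at each position in order: 0 ✓, 1 ✓, 2 ✓.
At position 3 the labels are {}, so ¬beep → error is false there. This is the first violation.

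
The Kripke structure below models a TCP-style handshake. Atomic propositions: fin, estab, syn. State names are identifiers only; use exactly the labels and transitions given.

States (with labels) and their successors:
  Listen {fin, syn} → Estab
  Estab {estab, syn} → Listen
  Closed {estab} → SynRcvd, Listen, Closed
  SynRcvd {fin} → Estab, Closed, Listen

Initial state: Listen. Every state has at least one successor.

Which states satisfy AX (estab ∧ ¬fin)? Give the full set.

States satisfying estab ∧ ¬fin: {Estab, Closed}.
States satisfying AX (estab ∧ ¬fin): {Listen}.

{Listen}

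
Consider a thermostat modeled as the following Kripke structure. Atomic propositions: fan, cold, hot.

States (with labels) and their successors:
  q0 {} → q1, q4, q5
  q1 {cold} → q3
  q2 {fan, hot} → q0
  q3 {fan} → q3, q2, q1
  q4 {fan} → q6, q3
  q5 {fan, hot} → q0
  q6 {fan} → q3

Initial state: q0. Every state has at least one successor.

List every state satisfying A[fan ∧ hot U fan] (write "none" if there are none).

States satisfying fan ∧ hot: {q2, q5}.
States satisfying fan: {q2, q3, q4, q5, q6}.
States satisfying A[fan ∧ hot U fan]: {q2, q3, q4, q5, q6}.

{q2, q3, q4, q5, q6}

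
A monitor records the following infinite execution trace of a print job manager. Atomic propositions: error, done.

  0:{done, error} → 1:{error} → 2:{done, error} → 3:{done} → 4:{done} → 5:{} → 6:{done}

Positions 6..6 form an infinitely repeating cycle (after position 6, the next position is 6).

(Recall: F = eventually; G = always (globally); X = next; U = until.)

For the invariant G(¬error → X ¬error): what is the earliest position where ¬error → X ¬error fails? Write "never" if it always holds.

¬error → X ¬error holds at every position 0..6, and those are all the positions the trace ever visits, so the invariant G(¬error → X ¬error) is never violated.

never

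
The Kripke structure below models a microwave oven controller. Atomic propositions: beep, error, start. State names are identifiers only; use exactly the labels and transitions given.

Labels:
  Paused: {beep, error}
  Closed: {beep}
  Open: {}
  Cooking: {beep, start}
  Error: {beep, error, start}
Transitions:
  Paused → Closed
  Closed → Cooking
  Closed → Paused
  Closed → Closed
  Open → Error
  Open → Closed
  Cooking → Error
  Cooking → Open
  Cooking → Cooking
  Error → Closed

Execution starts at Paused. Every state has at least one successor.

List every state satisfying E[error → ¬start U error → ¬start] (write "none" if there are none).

States satisfying error → ¬start: {Paused, Closed, Open, Cooking}.
States satisfying E[error → ¬start U error → ¬start]: {Paused, Closed, Open, Cooking}.

{Paused, Closed, Open, Cooking}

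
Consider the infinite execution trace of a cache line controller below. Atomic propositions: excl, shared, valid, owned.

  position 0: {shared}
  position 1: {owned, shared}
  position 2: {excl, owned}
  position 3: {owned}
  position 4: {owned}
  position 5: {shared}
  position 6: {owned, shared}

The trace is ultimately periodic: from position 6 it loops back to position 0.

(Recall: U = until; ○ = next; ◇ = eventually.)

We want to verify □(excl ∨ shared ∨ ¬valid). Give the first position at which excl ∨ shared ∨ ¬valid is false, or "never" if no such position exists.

never

excl ∨ shared ∨ ¬valid holds at every position 0..6, and those are all the positions the trace ever visits, so the invariant □(excl ∨ shared ∨ ¬valid) is never violated.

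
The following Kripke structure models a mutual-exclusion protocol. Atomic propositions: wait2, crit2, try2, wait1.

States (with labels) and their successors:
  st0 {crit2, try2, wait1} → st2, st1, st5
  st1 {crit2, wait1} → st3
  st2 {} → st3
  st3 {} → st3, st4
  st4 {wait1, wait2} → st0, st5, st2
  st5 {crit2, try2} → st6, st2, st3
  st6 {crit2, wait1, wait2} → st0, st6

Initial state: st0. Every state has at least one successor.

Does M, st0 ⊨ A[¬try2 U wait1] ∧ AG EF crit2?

Yes

States satisfying ¬try2: {st1, st2, st3, st4, st6}.
States satisfying wait1: {st0, st1, st4, st6}.
States satisfying A[¬try2 U wait1]: {st0, st1, st4, st6}.
States satisfying EF crit2: {st0, st1, st2, st3, st4, st5, st6}.
States satisfying AG EF crit2: {st0, st1, st2, st3, st4, st5, st6}.
States satisfying A[¬try2 U wait1] ∧ AG EF crit2: {st0, st1, st4, st6}.
st0 ∈ Sat(A[¬try2 U wait1] ∧ AG EF crit2).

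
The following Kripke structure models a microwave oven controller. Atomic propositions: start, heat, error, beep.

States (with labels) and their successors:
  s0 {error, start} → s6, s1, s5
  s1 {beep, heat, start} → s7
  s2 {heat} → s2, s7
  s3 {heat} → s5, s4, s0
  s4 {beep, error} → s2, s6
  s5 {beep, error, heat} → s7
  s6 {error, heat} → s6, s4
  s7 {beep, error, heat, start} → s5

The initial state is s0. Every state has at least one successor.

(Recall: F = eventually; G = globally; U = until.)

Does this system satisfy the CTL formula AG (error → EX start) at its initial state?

Violated

States satisfying error → EX start: {s0, s1, s2, s3, s5}.
States satisfying AG (error → EX start): ∅.
s4 is reachable from s0 and violates error → EX start, so AG fails at s0.
s0 ∉ Sat(AG (error → EX start)).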